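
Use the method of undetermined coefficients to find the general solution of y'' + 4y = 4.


Homogeneous part: r² + 4 = 0 ⇒ r = ±2i, so y_h = C₁cos(2x) + C₂sin(2x).
Try constant y_p = A; plug in: 4A = 4 ⇒ A = 1.
General solution: y = C₁cos(2x) + C₂sin(2x) + 1.


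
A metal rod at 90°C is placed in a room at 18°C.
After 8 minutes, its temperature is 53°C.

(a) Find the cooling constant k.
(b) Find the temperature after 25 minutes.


Newton's law: T(t) = T_a + (T₀ - T_a)e^(-kt).
(a) Use T(8) = 53: (53 - 18)/(90 - 18) = e^(-k·8), so k = -ln(0.486)/8 ≈ 0.0902.
(b) Apply k to t = 25: T(25) = 18 + (72)e^(-2.254) ≈ 25.6°C.


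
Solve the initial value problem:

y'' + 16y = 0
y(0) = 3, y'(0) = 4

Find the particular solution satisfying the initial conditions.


Characteristic roots of r² + 16 = 0 are ±4i, so y = C₁cos(4x) + C₂sin(4x).
Apply y(0) = 3: C₁ = 3. Differentiate and apply y'(0) = 4: 4·C₂ = 4, so C₂ = 1.
Particular solution: y = 3cos(4x) + sin(4x).


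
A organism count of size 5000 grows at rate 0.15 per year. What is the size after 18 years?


The ODE dP/dt = 0.15P has solution P(t) = P(0)e^(0.15t).
Substitute P(0) = 5000 and t = 18: P(18) = 5000 e^(2.70) ≈ 74399.


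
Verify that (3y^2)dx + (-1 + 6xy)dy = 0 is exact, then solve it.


Check exactness: ∂M/∂y = 6y and ∂N/∂x = 6y; equal, so the equation is exact.
Integrate M with respect to x (treating y as constant): ∫M dx = 3xy^2 + h(y).
Differentiate w.r.t. y and set equal to N: the x-dependent terms already match, leaving h'(y) = -1. Integrate: h(y) = -y.
So F(x,y) = -y + 3xy^2.
General solution: -y + 3xy^2 = C.


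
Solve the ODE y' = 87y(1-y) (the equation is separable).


Separate: dy/[y(1-y)] = 87 dx.
Partial fractions: 1/[y(1-y)] = 1/y + 1/(1-y).
Integrate: ln|y/(1-y)| = 87x + C₀.
Solve for y: y = 1/(1 + Ce^(-87x)).


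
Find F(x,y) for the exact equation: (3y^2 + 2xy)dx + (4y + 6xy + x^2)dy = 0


Check exactness: ∂M/∂y = 6y + 2x and ∂N/∂x = 6y + 2x; equal, so the equation is exact.
Integrate M with respect to x (treating y as constant): ∫M dx = 3xy^2 + x^2y + h(y).
Differentiate w.r.t. y and set equal to N: the x-dependent terms already match, leaving h'(y) = 4y. Integrate: h(y) = 2y^2.
So F(x,y) = 2y^2 + 3xy^2 + x^2y.
General solution: 2y^2 + 3xy^2 + x^2y = C.


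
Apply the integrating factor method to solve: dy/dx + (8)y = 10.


P(x) = 8, Q(x) = 10; integrating factor μ = e^(8x).
(μ y)' = 10e^(8x) ⇒ μ y = (5/4)e^(8x) + C.
Divide by μ: y = 5/4 + Ce^(-8x).


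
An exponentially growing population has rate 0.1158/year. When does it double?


Exponential growth: P(t) = P₀ e^(0.1158t). Set P(t)/P₀ = 2: e^(0.1158t) = 2.
Solve: t = ln(2)/0.1158 ≈ 5.99 years.


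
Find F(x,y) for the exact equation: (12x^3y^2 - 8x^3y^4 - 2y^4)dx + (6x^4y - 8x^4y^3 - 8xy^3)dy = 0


Check exactness: ∂M/∂y = 24x^3y - 32x^3y^3 - 8y^3 and ∂N/∂x = 24x^3y - 32x^3y^3 - 8y^3; equal, so the equation is exact.
Integrate M with respect to x (treating y as constant): ∫M dx = 3x^4y^2 - 2x^4y^4 - 2xy^4 + h(y).
Differentiate w.r.t. y and set equal to N: all terms match, so h'(y) = 0 and h is a constant absorbed into C.
General solution: 3x^4y^2 - 2x^4y^4 - 2xy^4 = C.


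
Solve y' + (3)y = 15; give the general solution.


P(x) = 3, Q(x) = 15; integrating factor μ = e^(3x).
(μ y)' = 15e^(3x) ⇒ μ y = 5e^(3x) + C.
Divide by μ: y = 5 + Ce^(-3x).


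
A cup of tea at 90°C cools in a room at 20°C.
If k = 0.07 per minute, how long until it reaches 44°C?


From T(t) = T_a + (T₀ - T_a)e^(-kt), set T(t) = 44:
(44 - 20) / (90 - 20) = e^(-0.07t), so t = -ln(0.343)/0.07 ≈ 15.3 minutes.


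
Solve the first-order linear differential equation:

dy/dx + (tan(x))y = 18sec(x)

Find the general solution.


P(x) = tan(x) ⇒ μ = e^(∫tan(x)dx) = sec(x).
(sec(x) y)' = 18sec²(x) ⇒ sec(x) y = 18tan(x) + C.
Multiply by cos(x): y = 18sin(x) + C·cos(x).


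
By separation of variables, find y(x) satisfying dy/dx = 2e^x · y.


Separate variables: dy/y = 2e^x dx.
Integrate: ln|y| = 2e^x + C₀.
Exponentiate: y = Ce^(2e^x).


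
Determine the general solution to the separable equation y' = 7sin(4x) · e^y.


Separate: e^(-y) dy = 7sin(4x) dx.
Integrate: -e^(-y) = -(7/4)cos(4x) + C₀.
Rearrange: e^(-y) = (7/4)cos(4x) + C.


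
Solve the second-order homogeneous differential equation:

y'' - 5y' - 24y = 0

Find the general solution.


Characteristic equation: r² - 5r - 24 = 0.
Factor: (r - 8)(r + 3) = 0 ⇒ r = 8, -3 (distinct real).
General solution: y = C₁e^(8x) + C₂e^(-3x).


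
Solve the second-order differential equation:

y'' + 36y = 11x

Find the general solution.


Homogeneous: r² + 36 = 0 ⇒ r = ±6i, y_h = C₁cos(6x) + C₂sin(6x).
Polynomial forcing; try y_p = Ax + B. Then y_p'' + 36 y_p = 36(Ax + B) = 11x, so B = 0 and A = 11/36.
General solution: y = C₁cos(6x) + C₂sin(6x) + (11/36)x.


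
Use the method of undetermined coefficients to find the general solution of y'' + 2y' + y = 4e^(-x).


Characteristic polynomial (r + 1)² = 0; repeated root r = -1.
y_h = (C₁ + C₂x)e^(-x). Forcing matches the repeated root (resonance), so try y_p = Ax² e^(-x).
Substitute and solve for A: 2A = 4, so A = 2.
General solution: y = (C₁ + C₂x + 2x²)e^(-x).


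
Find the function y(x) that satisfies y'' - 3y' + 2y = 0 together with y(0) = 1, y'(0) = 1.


Characteristic roots of r² - 3r + 2 = 0 are 2, 1.
General solution y = c₁ e^(2x) + c₂ e^(x).
Apply y(0) = 1: c₁ + c₂ = 1. Apply y'(0) = 1: 2 c₁ + 1 c₂ = 1.
Solve: c₁ = 0, c₂ = 1.
Particular solution: y = 0e^(2x) + e^(x).


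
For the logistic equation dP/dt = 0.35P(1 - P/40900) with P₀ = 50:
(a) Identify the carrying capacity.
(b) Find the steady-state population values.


Logistic ODE dP/dt = 0.35P(1 - P/40900) has equilibria where dP/dt = 0, i.e. P = 0 or P = 40900.
The coefficient (1 - P/K) = 0 when P = K, identifying K = 40900 as the carrying capacity.
(a) K = 40900; (b) equilibria P = 0 and P = 40900.


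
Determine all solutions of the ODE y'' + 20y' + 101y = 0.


Characteristic equation: r² + 20r + 101 = 0.
Discriminant is negative; roots r = -10 ± 1i (complex conjugate pair).
General solution uses e^(α x)(C₁ cos(β x) + C₂ sin(β x)): y = e^(-10x)(C₁cos(x) + C₂sin(x)).


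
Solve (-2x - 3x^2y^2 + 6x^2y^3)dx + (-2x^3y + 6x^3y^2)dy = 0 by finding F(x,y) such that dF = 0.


Check exactness: ∂M/∂y = -6x^2y + 18x^2y^2 and ∂N/∂x = -6x^2y + 18x^2y^2; equal, so the equation is exact.
Integrate M with respect to x (treating y as constant): ∫M dx = -x^2 - x^3y^2 + 2x^3y^3 + h(y).
Differentiate w.r.t. y and set equal to N: all terms match, so h'(y) = 0 and h is a constant absorbed into C.
General solution: -x^2 - x^3y^2 + 2x^3y^3 = C.


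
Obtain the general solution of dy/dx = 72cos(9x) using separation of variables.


g(y) = 1, so integrate directly: y = ∫ 72cos(9x) dx = 8sin(9x) + C.


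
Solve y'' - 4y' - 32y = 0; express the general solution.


Characteristic equation: r² - 4r - 32 = 0.
Factor: (r + 4)(r - 8) = 0 ⇒ r = -4, 8 (distinct real).
General solution: y = C₁e^(-4x) + C₂e^(8x).


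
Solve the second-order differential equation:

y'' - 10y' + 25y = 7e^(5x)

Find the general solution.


Characteristic polynomial (r - 5)² = 0; repeated root r = 5.
y_h = (C₁ + C₂x)e^(5x). Forcing matches the repeated root (resonance), so try y_p = Ax² e^(5x).
Substitute and solve for A: 2A = 7, so A = 7/2.
General solution: y = (C₁ + C₂x + (7/2)x²)e^(5x).


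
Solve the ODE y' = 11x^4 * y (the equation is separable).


Separate variables: dy/y = 11x^4 dx.
Integrate: ln|y| = (11/5)x^5 + C₀.
Exponentiate: y = Ce^((11/5)x^5).


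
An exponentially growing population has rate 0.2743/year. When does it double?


Exponential growth: P(t) = P₀ e^(0.2743t). Set P(t)/P₀ = 2: e^(0.2743t) = 2.
Solve: t = ln(2)/0.2743 ≈ 2.53 years.


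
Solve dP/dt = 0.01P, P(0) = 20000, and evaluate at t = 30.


The ODE dP/dt = 0.01P has solution P(t) = P(0)e^(0.01t).
Substitute P(0) = 20000 and t = 30: P(30) = 20000 e^(0.30) ≈ 26997.


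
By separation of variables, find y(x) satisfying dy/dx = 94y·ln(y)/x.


Separate: dy/[y ln(y)] = 94 dx/x.
Substitute u = ln(y): du/u = 94 dx/x.
Integrate: ln|ln(y)| = 94ln|x| + C₀, hence ln(y) = C·x^94.


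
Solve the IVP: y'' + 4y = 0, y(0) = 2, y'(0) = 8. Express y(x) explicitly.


Characteristic roots of r² + 4 = 0 are ±2i, so y = C₁cos(2x) + C₂sin(2x).
Apply y(0) = 2: C₁ = 2. Differentiate and apply y'(0) = 8: 2·C₂ = 8, so C₂ = 4.
Particular solution: y = 2cos(2x) + 4sin(2x).


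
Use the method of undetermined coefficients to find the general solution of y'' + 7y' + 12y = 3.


Characteristic roots of r² + 7r + 12 = 0 are -3, -4.
y_h = C₁e^(-3x) + C₂e^(-4x).
Constant forcing; try y_p = A. Then 12A = 3 ⇒ A = 1/4.
General solution: y = C₁e^(-3x) + C₂e^(-4x) + 1/4.


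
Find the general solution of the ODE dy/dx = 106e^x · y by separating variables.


Separate variables: dy/y = 106e^x dx.
Integrate: ln|y| = 106e^x + C₀.
Exponentiate: y = Ce^(106e^x).


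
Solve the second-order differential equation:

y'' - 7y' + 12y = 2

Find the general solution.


Characteristic roots of r² - 7r + 12 = 0 are 3, 4.
y_h = C₁e^(3x) + C₂e^(4x).
Forcing exponent 0 is not a characteristic root; try y_p = A.
Substitute: A·(0 + (-7)·0 + (12)) = A·12 = 2, so A = 1/6.
General solution: y = C₁e^(3x) + C₂e^(4x) + 1/6.


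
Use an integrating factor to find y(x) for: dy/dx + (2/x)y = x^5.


P(x) = 2/x ⇒ μ = x^2.
(x^2 y)' = x^2·x^5 = x^7.
Integrate: x^2 y = x^8/(8) + C.
Solve for y: y = (1/8)x^6 + C/x^2.


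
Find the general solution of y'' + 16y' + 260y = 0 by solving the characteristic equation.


Characteristic equation: r² + 16r + 260 = 0.
Discriminant is negative; roots r = -8 ± 14i (complex conjugate pair).
General solution uses e^(α x)(C₁ cos(β x) + C₂ sin(β x)): y = e^(-8x)(C₁cos(14x) + C₂sin(14x)).


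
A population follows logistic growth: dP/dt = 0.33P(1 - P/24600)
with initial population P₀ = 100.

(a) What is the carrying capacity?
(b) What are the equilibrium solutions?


Logistic ODE dP/dt = 0.33P(1 - P/24600) has equilibria where dP/dt = 0, i.e. P = 0 or P = 24600.
The coefficient (1 - P/K) = 0 when P = K, identifying K = 24600 as the carrying capacity.
(a) K = 24600; (b) equilibria P = 0 and P = 24600.


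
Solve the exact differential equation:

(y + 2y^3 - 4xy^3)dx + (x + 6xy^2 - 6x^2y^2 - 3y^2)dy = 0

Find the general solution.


Check exactness: ∂M/∂y = 1 + 6y^2 - 12xy^2 and ∂N/∂x = 1 + 6y^2 - 12xy^2; equal, so the equation is exact.
Integrate M with respect to x (treating y as constant): ∫M dx = xy + 2xy^3 - 2x^2y^3 + h(y).
Differentiate w.r.t. y and set equal to N: the x-dependent terms already match, leaving h'(y) = -3y^2. Integrate: h(y) = -y^3.
So F(x,y) = xy + 2xy^3 - 2x^2y^3 - y^3.
General solution: xy + 2xy^3 - 2x^2y^3 - y^3 = C.


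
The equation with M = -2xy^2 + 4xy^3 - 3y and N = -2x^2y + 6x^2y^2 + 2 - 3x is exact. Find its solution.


Check exactness: ∂M/∂y = -4xy + 12xy^2 - 3 and ∂N/∂x = -4xy + 12xy^2 - 3; equal, so the equation is exact.
Integrate M with respect to x (treating y as constant): ∫M dx = -x^2y^2 + 2x^2y^3 - 3xy + h(y).
Differentiate w.r.t. y and set equal to N: the x-dependent terms already match, leaving h'(y) = 2. Integrate: h(y) = 2y.
So F(x,y) = -x^2y^2 + 2x^2y^3 + 2y - 3xy.
General solution: -x^2y^2 + 2x^2y^3 + 2y - 3xy = C.


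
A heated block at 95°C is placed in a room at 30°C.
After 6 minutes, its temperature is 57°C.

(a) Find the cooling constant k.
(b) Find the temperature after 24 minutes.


Newton's law: T(t) = T_a + (T₀ - T_a)e^(-kt).
(a) Use T(6) = 57: (57 - 30)/(95 - 30) = e^(-k·6), so k = -ln(0.415)/6 ≈ 0.1464.
(b) Apply k to t = 24: T(24) = 30 + (65)e^(-3.514) ≈ 31.9°C.


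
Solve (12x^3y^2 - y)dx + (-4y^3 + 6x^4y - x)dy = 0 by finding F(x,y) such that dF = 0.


Check exactness: ∂M/∂y = 24x^3y - 1 and ∂N/∂x = 24x^3y - 1; equal, so the equation is exact.
Integrate M with respect to x (treating y as constant): ∫M dx = 3x^4y^2 - xy + h(y).
Differentiate w.r.t. y and set equal to N: the x-dependent terms already match, leaving h'(y) = -4y^3. Integrate: h(y) = -y^4.
So F(x,y) = -y^4 + 3x^4y^2 - xy.
General solution: -y^4 + 3x^4y^2 - xy = C.


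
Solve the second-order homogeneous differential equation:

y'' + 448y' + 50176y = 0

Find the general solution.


Characteristic equation: r² + 448r + 50176 = 0, i.e. (r + 224)² = 0.
Repeated root r = -224; include an x factor for the second linearly independent solution.
General solution: y = (C₁ + C₂x)e^(-224x).


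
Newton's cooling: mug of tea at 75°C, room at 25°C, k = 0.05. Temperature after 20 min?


Newton's law: dT/dt = -k(T - T_a) has solution T(t) = T_a + (T₀ - T_a)e^(-kt).
Plug in T_a = 25, T₀ = 75, k = 0.05, t = 20: T(20) = 25 + (50)e^(-1.00) ≈ 43.4°C.


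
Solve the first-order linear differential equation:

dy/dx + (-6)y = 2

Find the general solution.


P(x) = -6 ⇒ μ = e^(-6x).
(μ y)' = 2e^(-6x) ⇒ μ y = -(1/3)e^(-6x) + C.
Divide by μ: y = -1/3 + Ce^(6x).


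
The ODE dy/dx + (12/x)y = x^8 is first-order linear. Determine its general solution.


P(x) = 12/x ⇒ μ = x^12.
(x^12 y)' = x^20 ⇒ x^12 y = x^21/(21) + C.
Solve for y: y = (1/21)x^9 + C/x^12.


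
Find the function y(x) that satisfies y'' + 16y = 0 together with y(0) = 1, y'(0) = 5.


Characteristic roots of r² + 16 = 0 are ±4i, so y = C₁cos(4x) + C₂sin(4x).
Apply y(0) = 1: C₁ = 1. Differentiate and apply y'(0) = 5: 4·C₂ = 5, so C₂ = 5/4.
Particular solution: y = cos(4x) + (5/4)sin(4x).


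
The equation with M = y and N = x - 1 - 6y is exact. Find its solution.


Check exactness: ∂M/∂y = 1 and ∂N/∂x = 1; equal, so the equation is exact.
Integrate M with respect to x (treating y as constant): ∫M dx = xy + h(y).
Differentiate w.r.t. y and set equal to N: the x-dependent terms already match, leaving h'(y) = -1 - 6y. Integrate: h(y) = -y - 3y^2.
So F(x,y) = xy - y - 3y^2.
General solution: xy - y - 3y^2 = C.


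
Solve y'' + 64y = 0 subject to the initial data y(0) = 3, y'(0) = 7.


Characteristic roots of r² + 64 = 0 are ±8i, so y = C₁cos(8x) + C₂sin(8x).
Apply y(0) = 3: C₁ = 3. Differentiate and apply y'(0) = 7: 8·C₂ = 7, so C₂ = 7/8.
Particular solution: y = 3cos(8x) + (7/8)sin(8x).


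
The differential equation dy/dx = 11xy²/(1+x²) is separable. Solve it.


Separate: dy/y² = 11x/(1+x²) dx.
Integrate LHS: ∫ dy/y² = -1/y.
Integrate RHS via u = 1+x²: (11/2)ln(1+x²) + C.
Result: -1/y = (11/2)ln(1+x²) + C.


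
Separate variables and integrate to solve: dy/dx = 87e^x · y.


Separate variables: dy/y = 87e^x dx.
Integrate: ln|y| = 87e^x + C₀.
Exponentiate: y = Ce^(87e^x).


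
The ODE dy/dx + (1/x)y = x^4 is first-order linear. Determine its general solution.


P(x) = 1/x ⇒ μ = x^1.
(x^1 y)' = x^5 ⇒ x^1 y = x^6/(6) + C.
Solve for y: y = (1/6)x^5 + C/x^1.


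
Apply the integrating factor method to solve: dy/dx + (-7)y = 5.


P(x) = -7 ⇒ μ = e^(-7x).
(μ y)' = 5e^(-7x) ⇒ μ y = -(5/7)e^(-7x) + C.
Divide by μ: y = -5/7 + Ce^(7x).


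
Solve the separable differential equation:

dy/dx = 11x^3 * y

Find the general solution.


Separate variables: dy/y = 11x^3 dx.
Integrate: ln|y| = (11/4)x^4 + C₀.
Exponentiate: y = Ce^((11/4)x^4).


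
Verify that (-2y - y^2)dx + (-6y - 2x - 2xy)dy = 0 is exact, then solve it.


Check exactness: ∂M/∂y = -2 - 2y and ∂N/∂x = -2 - 2y; equal, so the equation is exact.
Integrate M with respect to x (treating y as constant): ∫M dx = -2xy - xy^2 + h(y).
Differentiate w.r.t. y and set equal to N: the x-dependent terms already match, leaving h'(y) = -6y. Integrate: h(y) = -3y^2.
So F(x,y) = -3y^2 - 2xy - xy^2.
General solution: -3y^2 - 2xy - xy^2 = C.


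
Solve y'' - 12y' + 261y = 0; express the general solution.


Characteristic equation: r² - 12r + 261 = 0.
Discriminant is negative; roots r = 6 ± 15i (complex conjugate pair).
General solution uses e^(α x)(C₁ cos(β x) + C₂ sin(β x)): y = e^(6x)(C₁cos(15x) + C₂sin(15x)).


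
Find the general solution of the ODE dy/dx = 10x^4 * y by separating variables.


Separate variables: dy/y = 10x^4 dx.
Integrate: ln|y| = 2x^5 + C₀.
Exponentiate: y = Ce^(2x^5).


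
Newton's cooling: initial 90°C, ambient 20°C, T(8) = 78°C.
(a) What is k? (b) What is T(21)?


Newton's law: T(t) = T_a + (T₀ - T_a)e^(-kt).
(a) Use T(8) = 78: (78 - 20)/(90 - 20) = e^(-k·8), so k = -ln(0.829)/8 ≈ 0.0235.
(b) Apply k to t = 21: T(21) = 20 + (70)e^(-0.494) ≈ 62.7°C.


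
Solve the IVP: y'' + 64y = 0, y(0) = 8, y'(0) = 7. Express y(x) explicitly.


Characteristic roots of r² + 64 = 0 are ±8i, so y = C₁cos(8x) + C₂sin(8x).
Apply y(0) = 8: C₁ = 8. Differentiate and apply y'(0) = 7: 8·C₂ = 7, so C₂ = 7/8.
Particular solution: y = 8cos(8x) + (7/8)sin(8x).


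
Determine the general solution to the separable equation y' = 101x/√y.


Separate: √y dy = 101x dx.
Integrate: (2/3)y^(3/2) = (101/2)x² + C.


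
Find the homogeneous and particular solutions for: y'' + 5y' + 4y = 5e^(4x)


Characteristic roots of r² + 5r + 4 = 0 are -1, -4.
y_h = C₁e^(-x) + C₂e^(-4x).
Forcing exponent 4 is not a characteristic root; try y_p = Ae^(4x).
Substitute: A·(16 + (5)·4 + (4)) = A·40 = 5, so A = 1/8.
General solution: y = C₁e^(-x) + C₂e^(-4x) + (1/8)e^(4x).


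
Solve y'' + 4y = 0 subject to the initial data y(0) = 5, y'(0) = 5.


Characteristic roots of r² + 4 = 0 are ±2i, so y = C₁cos(2x) + C₂sin(2x).
Apply y(0) = 5: C₁ = 5. Differentiate and apply y'(0) = 5: 2·C₂ = 5, so C₂ = 5/2.
Particular solution: y = 5cos(2x) + (5/2)sin(2x).


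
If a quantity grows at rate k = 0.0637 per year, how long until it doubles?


Exponential growth: P(t) = P₀ e^(0.0637t). Set P(t)/P₀ = 2: e^(0.0637t) = 2.
Solve: t = ln(2)/0.0637 ≈ 10.88 years.


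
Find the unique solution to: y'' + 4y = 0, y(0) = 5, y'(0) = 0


Characteristic roots of r² + 4 = 0 are ±2i, so y = C₁cos(2x) + C₂sin(2x).
Apply y(0) = 5: C₁ = 5. Differentiate and apply y'(0) = 0: 2·C₂ = 0, so C₂ = 0.
Particular solution: y = 5cos(2x).


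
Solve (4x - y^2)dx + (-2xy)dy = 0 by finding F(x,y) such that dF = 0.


Check exactness: ∂M/∂y = -2y and ∂N/∂x = -2y; equal, so the equation is exact.
Integrate M with respect to x (treating y as constant): ∫M dx = 2x^2 - xy^2 + h(y).
Differentiate w.r.t. y and set equal to N: all terms match, so h'(y) = 0 and h is a constant absorbed into C.
General solution: 2x^2 - xy^2 = C.


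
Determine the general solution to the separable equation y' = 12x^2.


Integrate both sides with respect to x: y = ∫ 12x^2 dx = 4x^3 + C.


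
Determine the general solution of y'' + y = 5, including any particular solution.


Homogeneous part: r² + 1 = 0 ⇒ r = ±1i, so y_h = C₁cos(x) + C₂sin(x).
Try constant y_p = A; plug in: 1A = 5 ⇒ A = 5.
General solution: y = C₁cos(x) + C₂sin(x) + 5.


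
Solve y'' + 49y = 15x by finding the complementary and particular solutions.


Homogeneous: r² + 49 = 0 ⇒ r = ±7i, y_h = C₁cos(7x) + C₂sin(7x).
Polynomial forcing; try y_p = Ax + B. Then y_p'' + 49 y_p = 49(Ax + B) = 15x, so B = 0 and A = 15/49.
General solution: y = C₁cos(7x) + C₂sin(7x) + (15/49)x.


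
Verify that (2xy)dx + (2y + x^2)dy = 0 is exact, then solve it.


Check exactness: ∂M/∂y = 2x and ∂N/∂x = 2x; equal, so the equation is exact.
Integrate M with respect to x (treating y as constant): ∫M dx = x^2y + h(y).
Differentiate w.r.t. y and set equal to N: the x-dependent terms already match, leaving h'(y) = 2y. Integrate: h(y) = y^2.
So F(x,y) = y^2 + x^2y.
General solution: y^2 + x^2y = C.


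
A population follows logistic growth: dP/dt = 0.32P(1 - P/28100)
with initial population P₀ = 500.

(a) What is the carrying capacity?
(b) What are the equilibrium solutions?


Logistic ODE dP/dt = 0.32P(1 - P/28100) has equilibria where dP/dt = 0, i.e. P = 0 or P = 28100.
The coefficient (1 - P/K) = 0 when P = K, identifying K = 28100 as the carrying capacity.
(a) K = 28100; (b) equilibria P = 0 and P = 28100.


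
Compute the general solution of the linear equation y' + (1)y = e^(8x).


P(x) = 1 ⇒ μ = e^(x).
(μ y)' = e^(9x) ⇒ μ y = e^(9x)/9 + C.
Divide by μ: y = (1/9)e^(8x) + Ce^(-x).


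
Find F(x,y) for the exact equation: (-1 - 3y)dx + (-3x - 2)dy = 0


Check exactness: ∂M/∂y = -3 and ∂N/∂x = -3; equal, so the equation is exact.
Integrate M with respect to x (treating y as constant): ∫M dx = -x - 3xy + h(y).
Differentiate w.r.t. y and set equal to N: the x-dependent terms already match, leaving h'(y) = -2. Integrate: h(y) = -2y.
So F(x,y) = -x - 3xy - 2y.
General solution: -x - 3xy - 2y = C.


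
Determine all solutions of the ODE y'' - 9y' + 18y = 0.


Characteristic equation: r² - 9r + 18 = 0.
Factor: (r - 6)(r - 3) = 0 ⇒ r = 6, 3 (distinct real).
General solution: y = C₁e^(6x) + C₂e^(3x).


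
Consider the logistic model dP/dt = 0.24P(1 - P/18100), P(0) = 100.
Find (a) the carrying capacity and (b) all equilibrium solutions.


Logistic ODE dP/dt = 0.24P(1 - P/18100) has equilibria where dP/dt = 0, i.e. P = 0 or P = 18100.
The coefficient (1 - P/K) = 0 when P = K, identifying K = 18100 as the carrying capacity.
(a) K = 18100; (b) equilibria P = 0 and P = 18100.


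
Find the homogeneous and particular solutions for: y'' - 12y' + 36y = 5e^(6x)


Characteristic polynomial (r - 6)² = 0; repeated root r = 6.
y_h = (C₁ + C₂x)e^(6x). Forcing matches the repeated root (resonance), so try y_p = Ax² e^(6x).
Substitute and solve for A: 2A = 5, so A = 5/2.
General solution: y = (C₁ + C₂x + (5/2)x²)e^(6x).


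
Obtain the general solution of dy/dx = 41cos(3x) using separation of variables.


g(y) = 1, so integrate directly: y = ∫ 41cos(3x) dx = (41/3)sin(3x) + C.


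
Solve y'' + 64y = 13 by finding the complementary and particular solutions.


Homogeneous part: r² + 64 = 0 ⇒ r = ±8i, so y_h = C₁cos(8x) + C₂sin(8x).
Try constant y_p = A; plug in: 64A = 13 ⇒ A = 13/64.
General solution: y = C₁cos(8x) + C₂sin(8x) + 13/64.


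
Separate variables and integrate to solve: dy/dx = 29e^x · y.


Separate variables: dy/y = 29e^x dx.
Integrate: ln|y| = 29e^x + C₀.
Exponentiate: y = Ce^(29e^x).


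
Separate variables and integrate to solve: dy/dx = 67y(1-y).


Separate: dy/[y(1-y)] = 67 dx.
Partial fractions: 1/[y(1-y)] = 1/y + 1/(1-y).
Integrate: ln|y/(1-y)| = 67x + C₀.
Solve for y: y = 1/(1 + Ce^(-67x)).


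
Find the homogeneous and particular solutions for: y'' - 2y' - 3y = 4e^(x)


Characteristic roots of r² - 2r - 3 = 0 are -1, 3.
y_h = C₁e^(-x) + C₂e^(3x).
Forcing exponent 1 is not a characteristic root; try y_p = Ae^(x).
Substitute: A·(1 + (-2)·1 + (-3)) = A·-4 = 4, so A = -1.
General solution: y = C₁e^(-x) + C₂e^(3x) - e^(x).


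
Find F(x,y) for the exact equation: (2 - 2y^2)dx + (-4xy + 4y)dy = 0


Check exactness: ∂M/∂y = -4y and ∂N/∂x = -4y; equal, so the equation is exact.
Integrate M with respect to x (treating y as constant): ∫M dx = 2x - 2xy^2 + h(y).
Differentiate w.r.t. y and set equal to N: the x-dependent terms already match, leaving h'(y) = 4y. Integrate: h(y) = 2y^2.
So F(x,y) = 2x - 2xy^2 + 2y^2.
General solution: 2x - 2xy^2 + 2y^2 = C.


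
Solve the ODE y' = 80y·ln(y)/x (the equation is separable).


Separate: dy/[y ln(y)] = 80 dx/x.
Substitute u = ln(y): du/u = 80 dx/x.
Integrate: ln|ln(y)| = 80ln|x| + C₀, hence ln(y) = C·x^80.


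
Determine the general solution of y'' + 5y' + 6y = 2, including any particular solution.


Characteristic roots of r² + 5r + 6 = 0 are -3, -2.
y_h = C₁e^(-3x) + C₂e^(-2x).
Constant forcing; try y_p = A. Then 6A = 2 ⇒ A = 1/3.
General solution: y = C₁e^(-3x) + C₂e^(-2x) + 1/3.


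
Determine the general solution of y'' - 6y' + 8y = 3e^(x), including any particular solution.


Characteristic roots of r² - 6r + 8 = 0 are 4, 2.
y_h = C₁e^(4x) + C₂e^(2x).
Forcing exponent 1 is not a characteristic root; try y_p = Ae^(x).
Substitute: A·(1 + (-6)·1 + (8)) = A·3 = 3, so A = 1.
General solution: y = C₁e^(4x) + C₂e^(2x) + e^(x).


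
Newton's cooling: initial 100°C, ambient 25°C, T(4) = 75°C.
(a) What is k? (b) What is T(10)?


Newton's law: T(t) = T_a + (T₀ - T_a)e^(-kt).
(a) Use T(4) = 75: (75 - 25)/(100 - 25) = e^(-k·4), so k = -ln(0.667)/4 ≈ 0.1014.
(b) Apply k to t = 10: T(10) = 25 + (75)e^(-1.014) ≈ 52.2°C.


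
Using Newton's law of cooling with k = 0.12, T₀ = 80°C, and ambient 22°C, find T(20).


Newton's law: dT/dt = -k(T - T_a) has solution T(t) = T_a + (T₀ - T_a)e^(-kt).
Plug in T_a = 22, T₀ = 80, k = 0.12, t = 20: T(20) = 22 + (58)e^(-2.40) ≈ 27.3°C.


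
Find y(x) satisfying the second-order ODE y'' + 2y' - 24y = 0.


Characteristic equation: r² + 2r - 24 = 0.
Factor: (r - 4)(r + 6) = 0 ⇒ r = 4, -6 (distinct real).
General solution: y = C₁e^(4x) + C₂e^(-6x).


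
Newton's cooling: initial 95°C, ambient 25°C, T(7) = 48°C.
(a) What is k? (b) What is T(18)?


Newton's law: T(t) = T_a + (T₀ - T_a)e^(-kt).
(a) Use T(7) = 48: (48 - 25)/(95 - 25) = e^(-k·7), so k = -ln(0.329)/7 ≈ 0.1590.
(b) Apply k to t = 18: T(18) = 25 + (70)e^(-2.862) ≈ 29.0°C.


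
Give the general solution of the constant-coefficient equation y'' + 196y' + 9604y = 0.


Characteristic equation: r² + 196r + 9604 = 0, i.e. (r + 98)² = 0.
Repeated root r = -98; include an x factor for the second linearly independent solution.
General solution: y = (C₁ + C₂x)e^(-98x).


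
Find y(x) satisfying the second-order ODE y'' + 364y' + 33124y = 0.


Characteristic equation: r² + 364r + 33124 = 0, i.e. (r + 182)² = 0.
Repeated root r = -182; include an x factor for the second linearly independent solution.
General solution: y = (C₁ + C₂x)e^(-182x).


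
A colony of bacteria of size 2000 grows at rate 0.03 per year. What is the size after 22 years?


The ODE dP/dt = 0.03P has solution P(t) = P(0)e^(0.03t).
Substitute P(0) = 2000 and t = 22: P(22) = 2000 e^(0.66) ≈ 3870.


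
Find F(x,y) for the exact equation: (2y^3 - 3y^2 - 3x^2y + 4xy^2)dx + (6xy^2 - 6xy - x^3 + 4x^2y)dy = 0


Check exactness: ∂M/∂y = 6y^2 - 6y - 3x^2 + 8xy and ∂N/∂x = 6y^2 - 6y - 3x^2 + 8xy; equal, so the equation is exact.
Integrate M with respect to x (treating y as constant): ∫M dx = 2xy^3 - 3xy^2 - x^3y + 2x^2y^2 + h(y).
Differentiate w.r.t. y and set equal to N: all terms match, so h'(y) = 0 and h is a constant absorbed into C.
General solution: 2xy^3 - 3xy^2 - x^3y + 2x^2y^2 = C.


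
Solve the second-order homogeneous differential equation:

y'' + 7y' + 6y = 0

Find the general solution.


Characteristic equation: r² + 7r + 6 = 0.
Factor: (r + 1)(r + 6) = 0 ⇒ r = -1, -6 (distinct real).
General solution: y = C₁e^(-x) + C₂e^(-6x).


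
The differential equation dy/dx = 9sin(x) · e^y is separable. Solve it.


Separate: e^(-y) dy = 9sin(x) dx.
Integrate: -e^(-y) = -9cos(x) + C₀.
Rearrange: e^(-y) = 9cos(x) + C.


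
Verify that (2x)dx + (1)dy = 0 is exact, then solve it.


Check exactness: ∂M/∂y = 0 and ∂N/∂x = 0; equal, so the equation is exact.
Integrate M with respect to x (treating y as constant): ∫M dx = x^2 + h(y).
Differentiate w.r.t. y and set equal to N: the x-dependent terms already match, leaving h'(y) = 1. Integrate: h(y) = y.
So F(x,y) = x^2 + y.
General solution: x^2 + y = C.


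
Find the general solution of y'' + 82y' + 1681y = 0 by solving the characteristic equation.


Characteristic equation: r² + 82r + 1681 = 0, i.e. (r + 41)² = 0.
Repeated root r = -41; include an x factor for the second linearly independent solution.
General solution: y = (C₁ + C₂x)e^(-41x).


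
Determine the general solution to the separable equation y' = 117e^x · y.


Separate variables: dy/y = 117e^x dx.
Integrate: ln|y| = 117e^x + C₀.
Exponentiate: y = Ce^(117e^x).


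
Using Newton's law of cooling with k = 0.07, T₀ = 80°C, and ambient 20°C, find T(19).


Newton's law: dT/dt = -k(T - T_a) has solution T(t) = T_a + (T₀ - T_a)e^(-kt).
Plug in T_a = 20, T₀ = 80, k = 0.07, t = 19: T(19) = 20 + (60)e^(-1.33) ≈ 35.9°C.


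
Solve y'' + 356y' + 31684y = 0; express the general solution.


Characteristic equation: r² + 356r + 31684 = 0, i.e. (r + 178)² = 0.
Repeated root r = -178; include an x factor for the second linearly independent solution.
General solution: y = (C₁ + C₂x)e^(-178x).


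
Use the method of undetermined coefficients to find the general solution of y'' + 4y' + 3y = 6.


Characteristic roots of r² + 4r + 3 = 0 are -3, -1.
y_h = C₁e^(-3x) + C₂e^(-x).
Constant forcing; try y_p = A. Then 3A = 6 ⇒ A = 2.
General solution: y = C₁e^(-3x) + C₂e^(-x) + 2.


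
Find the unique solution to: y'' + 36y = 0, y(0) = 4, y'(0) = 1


Characteristic roots of r² + 36 = 0 are ±6i, so y = C₁cos(6x) + C₂sin(6x).
Apply y(0) = 4: C₁ = 4. Differentiate and apply y'(0) = 1: 6·C₂ = 1, so C₂ = 1/6.
Particular solution: y = 4cos(6x) + (1/6)sin(6x).


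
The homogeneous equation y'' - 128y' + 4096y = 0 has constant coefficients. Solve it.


Characteristic equation: r² - 128r + 4096 = 0, i.e. (r - 64)² = 0.
Repeated root r = 64; include an x factor for the second linearly independent solution.
General solution: y = (C₁ + C₂x)e^(64x).


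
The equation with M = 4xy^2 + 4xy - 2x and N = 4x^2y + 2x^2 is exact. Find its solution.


Check exactness: ∂M/∂y = 8xy + 4x and ∂N/∂x = 8xy + 4x; equal, so the equation is exact.
Integrate M with respect to x (treating y as constant): ∫M dx = 2x^2y^2 + 2x^2y - x^2 + h(y).
Differentiate w.r.t. y and set equal to N: all terms match, so h'(y) = 0 and h is a constant absorbed into C.
General solution: 2x^2y^2 + 2x^2y - x^2 = C.


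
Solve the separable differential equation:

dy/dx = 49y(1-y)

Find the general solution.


Separate: dy/[y(1-y)] = 49 dx.
Partial fractions: 1/[y(1-y)] = 1/y + 1/(1-y).
Integrate: ln|y/(1-y)| = 49x + C₀.
Solve for y: y = 1/(1 + Ce^(-49x)).


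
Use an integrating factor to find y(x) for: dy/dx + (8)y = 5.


P(x) = 8, Q(x) = 5; integrating factor μ = e^(8x).
(μ y)' = 5e^(8x) ⇒ μ y = (5/8)e^(8x) + C.
Divide by μ: y = 5/8 + Ce^(-8x).


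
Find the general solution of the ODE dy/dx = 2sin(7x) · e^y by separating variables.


Separate: e^(-y) dy = 2sin(7x) dx.
Integrate: -e^(-y) = -(2/7)cos(7x) + C₀.
Rearrange: e^(-y) = (2/7)cos(7x) + C.


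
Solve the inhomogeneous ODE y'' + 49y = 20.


Homogeneous part: r² + 49 = 0 ⇒ r = ±7i, so y_h = C₁cos(7x) + C₂sin(7x).
Try constant y_p = A; plug in: 49A = 20 ⇒ A = 20/49.
General solution: y = C₁cos(7x) + C₂sin(7x) + 20/49.


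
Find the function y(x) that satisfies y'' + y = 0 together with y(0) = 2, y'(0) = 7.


Characteristic roots of r² + 1 = 0 are ±1i, so y = C₁cos(x) + C₂sin(x).
Apply y(0) = 2: C₁ = 2. Differentiate and apply y'(0) = 7: 1·C₂ = 7, so C₂ = 7.
Particular solution: y = 2cos(x) + 7sin(x).


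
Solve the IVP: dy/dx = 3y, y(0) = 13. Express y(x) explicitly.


General solution of y' = 3y is y = Ce^(3x).
Apply y(0) = 13: C = 13.
Particular solution: y = 13e^(3x).


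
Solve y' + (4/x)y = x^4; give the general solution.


P(x) = 4/x ⇒ μ = x^4.
(x^4 y)' = x^4·x^4 = x^8.
Integrate: x^4 y = x^9/(9) + C.
Solve for y: y = (1/9)x^5 + C/x^4.


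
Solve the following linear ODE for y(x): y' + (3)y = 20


P(x) = 3, Q(x) = 20; integrating factor μ = e^(3x).
(μ y)' = 20e^(3x) ⇒ μ y = (20/3)e^(3x) + C.
Divide by μ: y = 20/3 + Ce^(-3x).


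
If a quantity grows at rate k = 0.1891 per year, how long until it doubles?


Exponential growth: P(t) = P₀ e^(0.1891t). Set P(t)/P₀ = 2: e^(0.1891t) = 2.
Solve: t = ln(2)/0.1891 ≈ 3.67 years.


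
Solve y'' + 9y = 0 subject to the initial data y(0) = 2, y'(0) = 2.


Characteristic roots of r² + 9 = 0 are ±3i, so y = C₁cos(3x) + C₂sin(3x).
Apply y(0) = 2: C₁ = 2. Differentiate and apply y'(0) = 2: 3·C₂ = 2, so C₂ = 2/3.
Particular solution: y = 2cos(3x) + (2/3)sin(3x).


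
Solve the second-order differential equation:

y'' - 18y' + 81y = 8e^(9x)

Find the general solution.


Characteristic polynomial (r - 9)² = 0; repeated root r = 9.
y_h = (C₁ + C₂x)e^(9x). Forcing matches the repeated root (resonance), so try y_p = Ax² e^(9x).
Substitute and solve for A: 2A = 8, so A = 4.
General solution: y = (C₁ + C₂x + 4x²)e^(9x).


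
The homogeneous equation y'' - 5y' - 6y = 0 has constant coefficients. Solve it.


Characteristic equation: r² - 5r - 6 = 0.
Factor: (r - 6)(r + 1) = 0 ⇒ r = 6, -1 (distinct real).
General solution: y = C₁e^(6x) + C₂e^(-x).


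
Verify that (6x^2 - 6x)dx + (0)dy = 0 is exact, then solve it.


Check exactness: ∂M/∂y = 0 and ∂N/∂x = 0; equal, so the equation is exact.
Integrate M with respect to x (treating y as constant): ∫M dx = 2x^3 - 3x^2 + h(y).
Differentiate w.r.t. y and set equal to N: all terms match, so h'(y) = 0 and h is a constant absorbed into C.
General solution: 2x^3 - 3x^2 = C.


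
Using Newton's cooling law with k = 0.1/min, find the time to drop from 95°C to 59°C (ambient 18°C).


From T(t) = T_a + (T₀ - T_a)e^(-kt), set T(t) = 59:
(59 - 18) / (95 - 18) = e^(-0.1t), so t = -ln(0.532)/0.1 ≈ 6.3 minutes.


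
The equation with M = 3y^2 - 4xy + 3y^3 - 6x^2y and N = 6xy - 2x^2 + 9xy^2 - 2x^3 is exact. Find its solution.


Check exactness: ∂M/∂y = 6y - 4x + 9y^2 - 6x^2 and ∂N/∂x = 6y - 4x + 9y^2 - 6x^2; equal, so the equation is exact.
Integrate M with respect to x (treating y as constant): ∫M dx = 3xy^2 - 2x^2y + 3xy^3 - 2x^3y + h(y).
Differentiate w.r.t. y and set equal to N: all terms match, so h'(y) = 0 and h is a constant absorbed into C.
General solution: 3xy^2 - 2x^2y + 3xy^3 - 2x^3y = C.


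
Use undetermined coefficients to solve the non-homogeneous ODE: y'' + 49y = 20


Homogeneous part: r² + 49 = 0 ⇒ r = ±7i, so y_h = C₁cos(7x) + C₂sin(7x).
Try constant y_p = A; plug in: 49A = 20 ⇒ A = 20/49.
General solution: y = C₁cos(7x) + C₂sin(7x) + 20/49.


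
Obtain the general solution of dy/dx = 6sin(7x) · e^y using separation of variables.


Separate: e^(-y) dy = 6sin(7x) dx.
Integrate: -e^(-y) = -(6/7)cos(7x) + C₀.
Rearrange: e^(-y) = (6/7)cos(7x) + C.


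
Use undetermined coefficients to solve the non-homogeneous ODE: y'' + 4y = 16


Homogeneous part: r² + 4 = 0 ⇒ r = ±2i, so y_h = C₁cos(2x) + C₂sin(2x).
Try constant y_p = A; plug in: 4A = 16 ⇒ A = 4.
General solution: y = C₁cos(2x) + C₂sin(2x) + 4.


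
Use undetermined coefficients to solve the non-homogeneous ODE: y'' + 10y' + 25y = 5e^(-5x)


Characteristic polynomial (r + 5)² = 0; repeated root r = -5.
y_h = (C₁ + C₂x)e^(-5x). Forcing matches the repeated root (resonance), so try y_p = Ax² e^(-5x).
Substitute and solve for A: 2A = 5, so A = 5/2.
General solution: y = (C₁ + C₂x + (5/2)x²)e^(-5x).


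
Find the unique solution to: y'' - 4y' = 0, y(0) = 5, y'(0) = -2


Characteristic roots of r² - 4r = 0 are 0, 4.
General solution y = c₁ + c₂ e^(4x).
Apply y(0) = 5: c₁ + c₂ = 5. Apply y'(0) = -2: 0 c₁ + 4 c₂ = -2.
Solve: c₁ = 11/2, c₂ = -1/2.
Particular solution: y = 11/2 - (1/2)e^(4x).


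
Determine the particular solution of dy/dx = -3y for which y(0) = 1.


General solution of y' = -3y is y = Ce^(-3x).
Apply y(0) = 1: C = 1.
Particular solution: y = e^(-3x).


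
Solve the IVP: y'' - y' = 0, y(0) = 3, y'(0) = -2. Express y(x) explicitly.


Characteristic roots of r² - r = 0 are 0, 1.
General solution y = c₁ + c₂ e^(x).
Apply y(0) = 3: c₁ + c₂ = 3. Apply y'(0) = -2: 0 c₁ + 1 c₂ = -2.
Solve: c₁ = 5, c₂ = -2.
Particular solution: y = 5 - 2e^(x).


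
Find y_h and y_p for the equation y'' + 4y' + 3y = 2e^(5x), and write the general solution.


Characteristic roots of r² + 4r + 3 = 0 are -1, -3.
y_h = C₁e^(-x) + C₂e^(-3x).
Forcing exponent 5 is not a characteristic root; try y_p = Ae^(5x).
Substitute: A·(25 + (4)·5 + (3)) = A·48 = 2, so A = 1/24.
General solution: y = C₁e^(-x) + C₂e^(-3x) + (1/24)e^(5x).


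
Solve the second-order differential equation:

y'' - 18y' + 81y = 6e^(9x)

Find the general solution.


Characteristic polynomial (r - 9)² = 0; repeated root r = 9.
y_h = (C₁ + C₂x)e^(9x). Forcing matches the repeated root (resonance), so try y_p = Ax² e^(9x).
Substitute and solve for A: 2A = 6, so A = 3.
General solution: y = (C₁ + C₂x + 3x²)e^(9x).


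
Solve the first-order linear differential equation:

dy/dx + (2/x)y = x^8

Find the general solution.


P(x) = 2/x ⇒ μ = x^2.
(x^2 y)' = x^10 ⇒ x^2 y = x^11/(11) + C.
Solve for y: y = (1/11)x^9 + C/x^2.


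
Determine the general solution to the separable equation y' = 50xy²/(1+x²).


Separate: dy/y² = 50x/(1+x²) dx.
Integrate LHS: ∫ dy/y² = -1/y.
Integrate RHS via u = 1+x²: 25ln(1+x²) + C.
Result: -1/y = 25ln(1+x²) + C.


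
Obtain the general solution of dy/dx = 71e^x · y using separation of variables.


Separate variables: dy/y = 71e^x dx.
Integrate: ln|y| = 71e^x + C₀.
Exponentiate: y = Ce^(71e^x).


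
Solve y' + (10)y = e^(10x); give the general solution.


P(x) = 10 ⇒ μ = e^(10x).
(μ y)' = e^(20x) ⇒ μ y = e^(20x)/20 + C.
Divide by μ: y = (1/20)e^(10x) + Ce^(-10x).


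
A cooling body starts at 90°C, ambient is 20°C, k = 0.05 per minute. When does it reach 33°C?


From T(t) = T_a + (T₀ - T_a)e^(-kt), set T(t) = 33:
(33 - 20) / (90 - 20) = e^(-0.05t), so t = -ln(0.186)/0.05 ≈ 33.7 minutes.


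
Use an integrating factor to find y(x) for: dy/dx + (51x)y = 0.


P(x) = 51x ⇒ μ = e^((51/2)x²).
Q(x) = 0 so μ y is constant: y = Ce^(-(51/2)x²).


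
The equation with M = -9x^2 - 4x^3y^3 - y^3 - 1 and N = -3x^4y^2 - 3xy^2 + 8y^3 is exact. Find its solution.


Check exactness: ∂M/∂y = -12x^3y^2 - 3y^2 and ∂N/∂x = -12x^3y^2 - 3y^2; equal, so the equation is exact.
Integrate M with respect to x (treating y as constant): ∫M dx = -3x^3 - x^4y^3 - xy^3 - x + h(y).
Differentiate w.r.t. y and set equal to N: the x-dependent terms already match, leaving h'(y) = 8y^3. Integrate: h(y) = 2y^4.
So F(x,y) = -3x^3 - x^4y^3 - xy^3 + 2y^4 - x.
General solution: -3x^3 - x^4y^3 - xy^3 + 2y^4 - x = C.


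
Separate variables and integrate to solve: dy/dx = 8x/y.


Separate variables: y dy = 8x dx.
Integrate both sides: y²/2 = 4x^2 + C₀.
Multiply by 2: y² = 8x^2 + C.


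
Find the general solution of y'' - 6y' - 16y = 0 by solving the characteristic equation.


Characteristic equation: r² - 6r - 16 = 0.
Factor: (r - 8)(r + 2) = 0 ⇒ r = 8, -2 (distinct real).
General solution: y = C₁e^(8x) + C₂e^(-2x).


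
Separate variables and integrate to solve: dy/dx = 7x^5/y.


Separate variables: y dy = 7x^5 dx.
Integrate both sides: y²/2 = (7/6)x^6 + C₀.
Multiply by 2: y² = (7/3)x^6 + C.


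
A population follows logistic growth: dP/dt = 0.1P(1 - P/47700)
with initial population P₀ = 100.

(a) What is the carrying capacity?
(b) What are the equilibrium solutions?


Logistic ODE dP/dt = 0.1P(1 - P/47700) has equilibria where dP/dt = 0, i.e. P = 0 or P = 47700.
The coefficient (1 - P/K) = 0 when P = K, identifying K = 47700 as the carrying capacity.
(a) K = 47700; (b) equilibria P = 0 and P = 47700.
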